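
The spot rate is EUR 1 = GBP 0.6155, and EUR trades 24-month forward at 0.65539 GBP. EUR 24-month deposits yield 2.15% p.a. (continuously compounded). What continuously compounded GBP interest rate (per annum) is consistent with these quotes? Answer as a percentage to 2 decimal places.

5.29%

T = 2 years.
By CIP, F/S equals the GBP-to-EUR growth ratio: 0.65539/0.6155 = 1.0648091.
EUR growth factor: e^(0.0215×2) = 1.0439379.
That pins the GBP growth at 1.1115946.
Take logs: ln 1.1115946 / 2 = 0.052898, so 5.29%.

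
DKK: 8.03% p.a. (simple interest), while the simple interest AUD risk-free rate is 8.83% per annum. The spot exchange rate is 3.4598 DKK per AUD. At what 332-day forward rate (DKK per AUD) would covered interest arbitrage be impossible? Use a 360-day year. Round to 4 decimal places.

3.4362

T = 332/360 years.
DKK growth factor: 1 + 0.0803×332/360 = 1.0740544.
AUD growth factor: 1 + 0.0883×332/360 = 1.0814322.
Forward (DKK per AUD) = 3.4598 × 1.0740544 / 1.0814322 = 3.436196.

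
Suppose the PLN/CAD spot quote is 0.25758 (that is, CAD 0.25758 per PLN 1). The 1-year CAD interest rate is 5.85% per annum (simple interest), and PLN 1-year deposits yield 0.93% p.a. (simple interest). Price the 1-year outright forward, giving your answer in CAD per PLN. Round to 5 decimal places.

0.27014

T = 1 year.
CAD accumulates by 1 + 0.0585×1 = 1.058500.
Growth of 1 PLN over T: 1 + 0.0093×1 = 1.009300.
CIP: F = S · (grow CAD)/(grow PLN) = 0.25758 × 1.058500/1.009300 = 0.2701362 CAD per PLN.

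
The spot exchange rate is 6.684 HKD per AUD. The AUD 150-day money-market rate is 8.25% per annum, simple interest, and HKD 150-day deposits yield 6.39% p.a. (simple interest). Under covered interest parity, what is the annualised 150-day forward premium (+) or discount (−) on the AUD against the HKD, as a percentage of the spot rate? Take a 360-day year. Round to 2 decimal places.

T = 150/360 years.
CIP forward (HKD per AUD) = 6.684 × 1.026625/1.034375 = 6.633920.
Annualised premium = (F − S)/S × (1/T) = (6.633920 − 6.684)/6.684 ÷ (150/360) = -1.80%.

-1.80%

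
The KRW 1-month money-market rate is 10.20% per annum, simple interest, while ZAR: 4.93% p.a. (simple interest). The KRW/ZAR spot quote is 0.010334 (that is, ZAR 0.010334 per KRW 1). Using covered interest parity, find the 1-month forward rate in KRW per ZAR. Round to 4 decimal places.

T = 1/12 years.
ZAR accumulates by 1 + 0.0493×1/12 = 1.00410833.
Growth of 1 KRW over T: 1 + 0.1020×1/12 = 1.008500.
Forward (ZAR per KRW) = 0.010334 × 1.00410833 / 1.008500 = 0.010288999.
Invert for KRW per ZAR: 1 / 0.010288999 = 97.1912.

97.1912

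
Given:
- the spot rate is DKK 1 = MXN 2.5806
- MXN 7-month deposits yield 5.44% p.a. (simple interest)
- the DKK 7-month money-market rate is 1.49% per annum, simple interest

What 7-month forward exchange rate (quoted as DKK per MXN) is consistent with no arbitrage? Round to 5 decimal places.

0.37885

T = 7/12 years.
Growth of 1 MXN over T: 1 + 0.0544×7/12 = 1.0317333.
Growth of 1 DKK over T: 1 + 0.0149×7/12 = 1.0086917.
Forward (MXN per DKK) = 2.5806 × 1.0317333 / 1.0086917 = 2.639549.
Quoted the other way: 1/2.639549 = 0.37885 DKK per MXN.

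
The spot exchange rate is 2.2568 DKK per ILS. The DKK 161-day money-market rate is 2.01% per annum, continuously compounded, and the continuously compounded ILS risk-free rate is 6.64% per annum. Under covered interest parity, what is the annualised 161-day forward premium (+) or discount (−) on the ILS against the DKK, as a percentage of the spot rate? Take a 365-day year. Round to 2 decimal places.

-4.58%

T = 161/365 years.
No-arbitrage forward: 2.2568 × 1.0089054 / 1.0297219 = 2.2111773 DKK/ILS.
Annualised premium = (F − S)/S × (1/T) = (2.2111773 − 2.2568)/2.2568 ÷ (161/365) = -4.58%.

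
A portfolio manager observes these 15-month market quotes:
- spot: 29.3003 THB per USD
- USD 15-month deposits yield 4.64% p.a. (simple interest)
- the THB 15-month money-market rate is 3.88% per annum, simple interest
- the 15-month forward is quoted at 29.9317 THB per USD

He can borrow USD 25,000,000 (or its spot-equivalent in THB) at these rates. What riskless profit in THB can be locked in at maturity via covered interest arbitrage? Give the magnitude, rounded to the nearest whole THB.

T = 15/12 years.
Route A — deposit USD, sell forward: 25,000,000 × 1.058000 × 29.9317 = THB 791,693,465.00.
Route B — convert at spot, deposit THB: 25,000,000 × 29.3003 × 1.048500 = THB 768,034,113.75.
The quoted forward overvalues USD, so borrow THB, buy USD at spot, deposit the USD at 4.64%, and sell the proceeds forward at 29.9317.
The gap between the two covered legs is THB 23,659,351.

THB 23,659,351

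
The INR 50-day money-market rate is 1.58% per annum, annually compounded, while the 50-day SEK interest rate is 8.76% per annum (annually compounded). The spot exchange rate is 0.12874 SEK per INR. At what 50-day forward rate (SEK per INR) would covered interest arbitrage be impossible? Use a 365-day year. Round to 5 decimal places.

T = 50/365 years.
SEK growth factor: (1 + 0.0876)^(50/365) = 1.0115696.
Growth of 1 INR over T: (1 + 0.0158)^(50/365) = 1.0021498.
So F = 0.12874 × 1.0115696 / 1.0021498 = 0.1299501 (SEK/INR).

0.12995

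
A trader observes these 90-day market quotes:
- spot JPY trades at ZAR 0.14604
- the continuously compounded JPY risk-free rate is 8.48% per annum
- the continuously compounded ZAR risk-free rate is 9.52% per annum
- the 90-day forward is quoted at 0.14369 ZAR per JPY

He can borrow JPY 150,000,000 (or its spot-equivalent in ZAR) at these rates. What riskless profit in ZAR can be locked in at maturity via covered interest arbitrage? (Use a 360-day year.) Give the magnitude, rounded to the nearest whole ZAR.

ZAR 418,304

T = 90/360 years.
Keep in JPY, deliver into the forward: 150,000,000·1.0214263165·0.14369 = ZAR 22,015,312.11.
Swap to ZAR now, deposit: 150,000,000·0.14604·1.0240854803 = ZAR 22,433,616.53.
The quoted forward undervalues JPY, so borrow JPY, convert to ZAR at spot, deposit the ZAR at 9.52%, and buy JPY forward at 0.14369 to cover the loan.
Arbitrage profit = |22,015,312.11 − 22,433,616.53| = ZAR 418,304.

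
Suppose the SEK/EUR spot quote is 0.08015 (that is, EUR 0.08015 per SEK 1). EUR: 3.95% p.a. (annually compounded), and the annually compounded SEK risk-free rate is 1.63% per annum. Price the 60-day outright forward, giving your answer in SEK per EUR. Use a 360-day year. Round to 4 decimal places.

T = 60/360 years.
Growth of 1 EUR over T: (1 + 0.0395)^(60/360) = 1.00647753.
SEK accumulates by (1 + 0.0163)^(60/360) = 1.0026984.
CIP: F = S · (grow EUR)/(grow SEK) = 0.08015 × 1.00647753/1.0026984 = 0.080452082 EUR per SEK.
Quoted the other way: 1/0.080452082 = 12.4298 SEK per EUR.

12.4298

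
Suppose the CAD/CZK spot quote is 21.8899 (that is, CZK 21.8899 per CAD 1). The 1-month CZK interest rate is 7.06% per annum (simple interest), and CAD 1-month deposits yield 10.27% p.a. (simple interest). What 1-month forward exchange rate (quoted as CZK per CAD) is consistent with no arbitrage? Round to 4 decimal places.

21.8318

T = 1/12 years.
Growth of 1 CZK over T: 1 + 0.0706×1/12 = 1.00588333.
Growth of 1 CAD over T: 1 + 0.1027×1/12 = 1.00855833.
Forward (CZK per CAD) = 21.8899 × 1.00588333 / 1.00855833 = 21.831841.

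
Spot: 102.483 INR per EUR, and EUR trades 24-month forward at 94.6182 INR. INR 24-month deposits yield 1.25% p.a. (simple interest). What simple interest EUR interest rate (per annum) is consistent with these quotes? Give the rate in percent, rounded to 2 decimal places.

5.51%

T = 2 years.
F/S = 94.6182/102.483 = 0.9232575 = (growth of INR) / (growth of EUR).
INR growth factor: 1 + 0.0125×2 = 1.025000.
That pins the EUR growth at 1.1101995.
r = (1.1101995 − 1)/2 = 0.055100 → 5.51%.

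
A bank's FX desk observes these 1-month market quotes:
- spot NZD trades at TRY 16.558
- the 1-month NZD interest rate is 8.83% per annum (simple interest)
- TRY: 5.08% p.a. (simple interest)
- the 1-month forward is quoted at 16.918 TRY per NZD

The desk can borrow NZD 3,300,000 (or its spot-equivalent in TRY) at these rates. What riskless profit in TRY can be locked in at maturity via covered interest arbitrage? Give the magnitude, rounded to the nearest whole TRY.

T = 1/12 years.
Route A — deposit NZD, sell forward: 3,300,000 × 1.0073583333 × 16.918 = TRY 56,240,211.33.
Route B — convert at spot, deposit TRY: 3,300,000 × 16.558 × 1.0042333333 = TRY 54,872,715.26.
The quoted forward overvalues NZD, so borrow TRY, buy NZD at spot, deposit the NZD at 8.83%, and sell the proceeds forward at 16.918.
Profit = 56,240,211.33 − 54,872,715.26 = TRY 1,367,496.

TRY 1,367,496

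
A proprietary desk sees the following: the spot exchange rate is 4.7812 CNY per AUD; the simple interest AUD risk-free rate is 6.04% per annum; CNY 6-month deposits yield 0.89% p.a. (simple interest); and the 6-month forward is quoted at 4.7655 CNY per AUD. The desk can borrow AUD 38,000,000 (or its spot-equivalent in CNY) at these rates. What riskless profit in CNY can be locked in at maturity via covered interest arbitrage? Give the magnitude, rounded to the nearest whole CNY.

T = 6/12 years.
Keep in AUD, deliver into the forward: 38,000,000·1.030200·4.7655 = CNY 186,557,887.80.
Swap to CNY now, deposit: 38,000,000·4.7812·1.004450 = CNY 182,494,100.92.
The quoted forward overvalues AUD, so borrow CNY, buy AUD at spot, deposit the AUD at 6.04%, and sell the proceeds forward at 4.7655.
Arbitrage profit = |186,557,887.80 − 182,494,100.92| = CNY 4,063,787.

CNY 4,063,787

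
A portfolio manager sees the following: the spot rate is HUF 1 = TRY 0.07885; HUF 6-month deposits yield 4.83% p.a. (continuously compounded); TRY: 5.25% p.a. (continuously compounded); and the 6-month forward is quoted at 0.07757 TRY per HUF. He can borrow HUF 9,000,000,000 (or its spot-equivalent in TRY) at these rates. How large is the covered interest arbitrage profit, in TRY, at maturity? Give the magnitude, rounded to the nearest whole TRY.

TRY 13,329,892

T = 6/12 years.
Keep in HUF, deliver into the forward: 9,000,000,000·1.02444397296·0.07757 = TRY 715,195,070.84.
Swap to TRY now, deposit: 9,000,000,000·0.07885·1.02659756579 = TRY 728,524,962.56.
The quoted forward undervalues HUF, so borrow HUF, convert to TRY at spot, deposit the TRY at 5.25%, and buy HUF forward at 0.07757 to cover the loan.
Arbitrage profit = |715,195,070.84 − 728,524,962.56| = TRY 13,329,892.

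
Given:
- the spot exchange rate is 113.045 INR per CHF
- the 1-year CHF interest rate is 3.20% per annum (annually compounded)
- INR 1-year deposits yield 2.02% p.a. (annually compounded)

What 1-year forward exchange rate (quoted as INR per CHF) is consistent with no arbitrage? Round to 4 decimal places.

T = 1 year.
INR accumulates by (1 + 0.0202)^1 = 1.020200.
Growth of 1 CHF over T: (1 + 0.0320)^1 = 1.032000.
CIP: F = S · (grow INR)/(grow CHF) = 113.045 × 1.020200/1.032000 = 111.752431 INR per CHF.

111.7524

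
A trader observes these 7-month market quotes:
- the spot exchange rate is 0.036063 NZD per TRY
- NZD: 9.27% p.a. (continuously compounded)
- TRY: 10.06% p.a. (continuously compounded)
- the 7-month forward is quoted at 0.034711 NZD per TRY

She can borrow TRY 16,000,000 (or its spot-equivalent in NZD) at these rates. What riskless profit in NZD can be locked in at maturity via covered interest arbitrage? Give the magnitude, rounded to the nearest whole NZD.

NZD 20,126

T = 7/12 years.
Invest the TRY and cover forward: 16,000,000 × 1.06043938 × 0.034711 = NZD 588,942.58.
Convert at spot and invest in NZD: 16,000,000 × 0.036063 × 1.05556377 = NZD 609,068.74.
The quoted forward undervalues TRY, so borrow TRY, convert to NZD at spot, deposit the NZD at 9.27%, and buy TRY forward at 0.034711 to cover the loan.
Profit = 609,068.74 − 588,942.58 = NZD 20,126.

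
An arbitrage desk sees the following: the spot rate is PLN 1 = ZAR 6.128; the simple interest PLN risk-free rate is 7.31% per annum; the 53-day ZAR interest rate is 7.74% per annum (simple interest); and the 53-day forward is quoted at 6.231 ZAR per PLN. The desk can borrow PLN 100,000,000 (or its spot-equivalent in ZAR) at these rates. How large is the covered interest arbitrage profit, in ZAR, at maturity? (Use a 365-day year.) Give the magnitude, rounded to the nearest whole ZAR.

T = 53/365 years.
Route A — deposit PLN, sell forward: 100,000,000 × 1.01061452055 × 6.231 = ZAR 629,713,907.75.
Route B — convert at spot, deposit ZAR: 100,000,000 × 6.128 × 1.01123890411 = ZAR 619,687,200.44.
The quoted forward overvalues PLN, so borrow ZAR, buy PLN at spot, deposit the PLN at 7.31%, and sell the proceeds forward at 6.231.
Arbitrage profit = |629,713,907.75 − 619,687,200.44| = ZAR 10,026,707.

ZAR 10,026,707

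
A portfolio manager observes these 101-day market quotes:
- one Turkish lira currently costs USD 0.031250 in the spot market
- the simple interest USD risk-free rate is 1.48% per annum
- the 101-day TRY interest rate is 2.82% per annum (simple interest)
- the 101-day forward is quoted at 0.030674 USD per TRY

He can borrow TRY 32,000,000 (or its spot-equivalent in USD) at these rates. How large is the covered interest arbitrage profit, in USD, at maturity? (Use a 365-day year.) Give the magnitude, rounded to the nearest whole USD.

T = 101/365 years.
Keep in TRY, deliver into the forward: 32,000,000·1.00780329·0.030674 = USD 989,227.46.
Swap to USD now, deposit: 32,000,000·0.031250·1.00409534 = USD 1,004,095.34.
The quoted forward undervalues TRY, so borrow TRY, convert to USD at spot, deposit the USD at 1.48%, and buy TRY forward at 0.030674 to cover the loan.
Arbitrage profit = |989,227.46 − 1,004,095.34| = USD 14,868.

USD 14,868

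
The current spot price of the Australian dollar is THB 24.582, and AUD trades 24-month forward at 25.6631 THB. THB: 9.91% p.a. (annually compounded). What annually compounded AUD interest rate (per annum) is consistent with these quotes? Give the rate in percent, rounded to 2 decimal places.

T = 2 years.
By CIP, F/S equals the THB-to-AUD growth ratio: 25.6631/24.582 = 1.0439793.
The THB side grows by (1 + 0.0991)^2 = 1.2080208.
So the AUD growth factor = 1.157131.
r = 1.157131^(1/2) − 1 = 0.075700 → 7.57%.

7.57%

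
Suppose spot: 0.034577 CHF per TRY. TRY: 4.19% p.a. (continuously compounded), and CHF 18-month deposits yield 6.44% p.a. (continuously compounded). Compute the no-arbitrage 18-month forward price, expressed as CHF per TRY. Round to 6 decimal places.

0.035764

T = 18/12 years.
Growth of 1 CHF over T: e^(0.0644×18/12) = 1.1014197.
TRY growth factor: e^(0.0419×18/12) = 1.0648671.
CIP: F = S · (grow CHF)/(grow TRY) = 0.034577 × 1.1014197/1.0648671 = 0.03576389 CHF per TRY.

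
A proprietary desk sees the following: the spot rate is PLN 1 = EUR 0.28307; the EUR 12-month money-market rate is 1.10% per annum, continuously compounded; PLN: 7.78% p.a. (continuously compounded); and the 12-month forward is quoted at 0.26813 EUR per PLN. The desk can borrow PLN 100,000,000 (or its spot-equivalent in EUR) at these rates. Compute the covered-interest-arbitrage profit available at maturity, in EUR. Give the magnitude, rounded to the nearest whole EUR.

EUR 362,249

T = 1 year.
Route A — deposit PLN, sell forward: 100,000,000 × 1.0809064558 × 0.26813 = EUR 28,982,344.80.
Route B — convert at spot, deposit EUR: 100,000,000 × 0.28307 × 1.0110607224 = EUR 28,620,095.87.
The quoted forward overvalues PLN, so borrow EUR, buy PLN at spot, deposit the PLN at 7.78%, and sell the proceeds forward at 0.26813.
Arbitrage profit = |28,982,344.80 − 28,620,095.87| = EUR 362,249.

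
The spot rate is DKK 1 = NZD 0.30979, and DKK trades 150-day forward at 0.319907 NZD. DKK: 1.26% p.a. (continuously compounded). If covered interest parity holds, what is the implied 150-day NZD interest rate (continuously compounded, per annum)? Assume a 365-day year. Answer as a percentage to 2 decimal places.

9.08%

T = 150/365 years.
F/S = 0.319907/0.30979 = 1.0326576 = (growth of NZD) / (growth of DKK).
DKK growth factor: e^(0.0126×150/365) = 1.0051915.
So the NZD growth factor = 1.0380186.
Take logs: ln 1.0380186 / (150/365) = 0.090797, so 9.08%.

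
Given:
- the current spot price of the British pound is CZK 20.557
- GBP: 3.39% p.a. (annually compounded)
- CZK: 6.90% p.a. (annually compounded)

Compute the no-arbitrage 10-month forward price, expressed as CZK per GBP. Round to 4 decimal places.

21.1370

T = 10/12 years.
Growth of 1 CZK over T: (1 + 0.0690)^(10/12) = 1.05717793.
GBP accumulates by (1 + 0.0339)^(10/12) = 1.02817123.
CIP: F = S · (grow CZK)/(grow GBP) = 20.557 × 1.05717793/1.02817123 = 21.136953 CZK per GBP.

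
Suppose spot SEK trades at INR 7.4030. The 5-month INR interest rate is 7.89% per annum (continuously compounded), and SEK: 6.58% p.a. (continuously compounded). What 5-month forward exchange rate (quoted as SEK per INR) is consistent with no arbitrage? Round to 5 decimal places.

T = 5/12 years.
Growth of 1 INR over T: e^(0.0789×5/12) = 1.0334214.
SEK accumulates by e^(0.0658×5/12) = 1.027796.
CIP: F = S · (grow INR)/(grow SEK) = 7.403 × 1.0334214/1.027796 = 7.443519 INR per SEK.
Quoted the other way: 1/7.443519 = 0.13435 SEK per INR.

0.13435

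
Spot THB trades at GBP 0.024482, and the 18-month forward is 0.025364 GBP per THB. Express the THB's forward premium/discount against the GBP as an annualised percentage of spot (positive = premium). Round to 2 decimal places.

T = 18/12 years.
THB trades forward at +3.60265% vs spot over the period.
Annualise by dividing by T: 0.0360265 / (18/12) = 0.024018 → 2.40%.

+2.40%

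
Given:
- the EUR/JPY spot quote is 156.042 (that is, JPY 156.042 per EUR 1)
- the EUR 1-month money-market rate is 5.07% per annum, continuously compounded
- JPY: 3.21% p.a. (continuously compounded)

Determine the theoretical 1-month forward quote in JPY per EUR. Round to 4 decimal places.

T = 1/12 years.
Growth of 1 JPY over T: e^(0.0321×1/12) = 1.002678581.
Growth of 1 EUR over T: e^(0.0507×1/12) = 1.004233938.
CIP: F = S · (grow JPY)/(grow EUR) = 156.042 × 1.002678581/1.004233938 = 155.800322 JPY per EUR.

155.8003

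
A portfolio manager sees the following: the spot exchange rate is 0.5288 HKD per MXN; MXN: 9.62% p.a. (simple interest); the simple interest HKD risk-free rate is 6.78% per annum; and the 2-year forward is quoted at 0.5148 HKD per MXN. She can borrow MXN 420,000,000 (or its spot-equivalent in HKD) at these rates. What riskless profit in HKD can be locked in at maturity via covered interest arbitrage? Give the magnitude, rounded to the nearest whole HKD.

HKD 5,603,741

T = 2 years.
Route A — deposit MXN, sell forward: 420,000,000 × 1.192400 × 0.5148 = HKD 257,815,958.40.
Route B — convert at spot, deposit HKD: 420,000,000 × 0.5288 × 1.135600 = HKD 252,212,217.60.
The quoted forward overvalues MXN, so borrow HKD, buy MXN at spot, deposit the MXN at 9.62%, and sell the proceeds forward at 0.5148.
The gap between the two covered legs is HKD 5,603,741.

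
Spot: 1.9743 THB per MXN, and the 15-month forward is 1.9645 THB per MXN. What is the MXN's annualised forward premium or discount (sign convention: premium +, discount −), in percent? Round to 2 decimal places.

-0.40%

T = 15/12 years.
(F − S)/S = (1.9645 − 1.9743)/1.9743 = -0.0049638.
Annualise by dividing by T: -0.0049638 / (15/12) = -0.003971 → -0.40%.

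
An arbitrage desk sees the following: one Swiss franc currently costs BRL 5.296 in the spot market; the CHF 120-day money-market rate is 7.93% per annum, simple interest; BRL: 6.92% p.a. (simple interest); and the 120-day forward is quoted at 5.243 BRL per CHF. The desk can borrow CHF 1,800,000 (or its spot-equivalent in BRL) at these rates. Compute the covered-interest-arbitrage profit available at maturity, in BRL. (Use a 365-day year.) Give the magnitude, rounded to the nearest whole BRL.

BRL 66,233

T = 120/365 years.
Route A — deposit CHF, sell forward: 1,800,000 × 1.026071233 × 5.243 = BRL 9,683,444.65.
Route B — convert at spot, deposit BRL: 1,800,000 × 5.296 × 1.022750685 = BRL 9,749,677.73.
The quoted forward undervalues CHF, so borrow CHF, convert to BRL at spot, deposit the BRL at 6.92%, and buy CHF forward at 5.243 to cover the loan.
Profit = 9,749,677.73 − 9,683,444.65 = BRL 66,233.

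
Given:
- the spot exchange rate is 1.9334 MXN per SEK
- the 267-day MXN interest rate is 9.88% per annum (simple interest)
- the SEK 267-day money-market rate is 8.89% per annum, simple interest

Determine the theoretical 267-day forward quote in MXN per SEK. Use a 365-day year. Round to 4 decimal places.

T = 267/365 years.
MXN accumulates by 1 + 0.0988×267/365 = 1.0722729.
SEK accumulates by 1 + 0.0889×267/365 = 1.065031.
So F = 1.9334 × 1.0722729 / 1.065031 = 1.946547 (MXN/SEK).

1.9465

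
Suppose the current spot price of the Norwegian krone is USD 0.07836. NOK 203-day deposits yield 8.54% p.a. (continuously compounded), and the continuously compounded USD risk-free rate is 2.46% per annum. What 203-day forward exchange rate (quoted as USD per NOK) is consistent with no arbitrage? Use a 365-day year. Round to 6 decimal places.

T = 203/365 years.
Growth of 1 USD over T: e^(0.0246×203/365) = 1.0137757.
NOK growth factor: e^(0.0854×203/365) = 1.0486425.
So F = 0.07836 × 1.0137757 / 1.0486425 = 0.07575457 (USD/NOK).

0.075755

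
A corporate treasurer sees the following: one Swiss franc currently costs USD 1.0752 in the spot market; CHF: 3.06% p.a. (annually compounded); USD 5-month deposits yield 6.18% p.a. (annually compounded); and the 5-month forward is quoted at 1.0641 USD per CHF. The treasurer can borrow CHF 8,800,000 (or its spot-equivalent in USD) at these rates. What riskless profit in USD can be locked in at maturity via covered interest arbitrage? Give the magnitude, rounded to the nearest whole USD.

USD 218,723

T = 5/12 years.
Keep in CHF, deliver into the forward: 8,800,000·1.012638008·1.0641 = USD 9,482,423.32.
Swap to USD now, deposit: 8,800,000·1.0752·1.025300416 = USD 9,701,146.46.
The quoted forward undervalues CHF, so borrow CHF, convert to USD at spot, deposit the USD at 6.18%, and buy CHF forward at 1.0641 to cover the loan.
The gap between the two covered legs is USD 218,723.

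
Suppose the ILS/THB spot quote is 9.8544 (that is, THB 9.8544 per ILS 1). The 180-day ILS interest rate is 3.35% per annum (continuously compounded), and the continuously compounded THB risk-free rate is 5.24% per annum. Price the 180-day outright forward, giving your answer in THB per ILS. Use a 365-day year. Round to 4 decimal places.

9.9467

T = 180/365 years.
THB accumulates by e^(0.0524×180/365) = 1.0261779.
ILS accumulates by e^(0.0335×180/365) = 1.0166578.
So F = 9.8544 × 1.0261779 / 1.0166578 = 9.946678 (THB/ILS).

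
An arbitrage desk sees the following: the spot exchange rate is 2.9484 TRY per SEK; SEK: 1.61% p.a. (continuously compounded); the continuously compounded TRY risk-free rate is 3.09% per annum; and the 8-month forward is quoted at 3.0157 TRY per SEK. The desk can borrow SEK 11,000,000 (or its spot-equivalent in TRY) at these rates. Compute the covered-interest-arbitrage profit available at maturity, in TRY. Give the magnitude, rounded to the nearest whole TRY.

TRY 423,235

T = 8/12 years.
Route A — deposit SEK, sell forward: 11,000,000 × 1.0107911422 × 3.0157 = TRY 33,530,671.32.
Route B — convert at spot, deposit TRY: 11,000,000 × 2.9484 × 1.0208136445 = TRY 33,107,436.44.
The quoted forward overvalues SEK, so borrow TRY, buy SEK at spot, deposit the SEK at 1.61%, and sell the proceeds forward at 3.0157.
Profit = 33,530,671.32 − 33,107,436.44 = TRY 423,235.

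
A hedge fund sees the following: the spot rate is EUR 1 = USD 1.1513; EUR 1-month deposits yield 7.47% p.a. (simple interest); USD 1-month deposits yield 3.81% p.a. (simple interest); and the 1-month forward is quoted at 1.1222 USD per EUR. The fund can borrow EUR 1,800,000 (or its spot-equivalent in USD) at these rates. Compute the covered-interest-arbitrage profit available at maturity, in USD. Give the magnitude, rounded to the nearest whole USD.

USD 46,385

T = 1/12 years.
Invest the EUR and cover forward: 1,800,000 × 1.006225 × 1.1222 = USD 2,032,534.25.
Convert at spot and invest in USD: 1,800,000 × 1.1513 × 1.003175 = USD 2,078,919.68.
The quoted forward undervalues EUR, so borrow EUR, convert to USD at spot, deposit the USD at 3.81%, and buy EUR forward at 1.1222 to cover the loan.
Profit = 2,078,919.68 − 2,032,534.25 = USD 46,385.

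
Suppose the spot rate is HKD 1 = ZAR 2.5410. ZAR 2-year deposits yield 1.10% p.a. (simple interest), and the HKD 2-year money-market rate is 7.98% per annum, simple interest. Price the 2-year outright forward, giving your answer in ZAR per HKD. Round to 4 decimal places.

2.2395

T = 2 years.
Growth of 1 ZAR over T: 1 + 0.0110×2 = 1.022000.
Growth of 1 HKD over T: 1 + 0.0798×2 = 1.159600.
CIP: F = S · (grow ZAR)/(grow HKD) = 2.541 × 1.022000/1.159600 = 2.239481 ZAR per HKD.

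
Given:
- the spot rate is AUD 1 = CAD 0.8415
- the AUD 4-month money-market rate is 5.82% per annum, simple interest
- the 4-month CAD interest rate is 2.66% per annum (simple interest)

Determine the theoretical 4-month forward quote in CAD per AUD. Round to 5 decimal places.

T = 4/12 years.
Growth of 1 CAD over T: 1 + 0.0266×4/12 = 1.0088667.
AUD accumulates by 1 + 0.0582×4/12 = 1.019400.
Forward (CAD per AUD) = 0.8415 × 1.0088667 / 1.019400 = 0.8328049.

0.83280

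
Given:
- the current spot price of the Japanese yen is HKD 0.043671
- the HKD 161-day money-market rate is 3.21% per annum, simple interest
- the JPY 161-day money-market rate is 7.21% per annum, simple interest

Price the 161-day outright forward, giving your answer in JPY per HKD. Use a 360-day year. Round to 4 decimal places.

T = 161/360 years.
HKD growth factor: 1 + 0.0321×161/360 = 1.01435583.
JPY growth factor: 1 + 0.0721×161/360 = 1.03224472.
So F = 0.043671 × 1.01435583 / 1.03224472 = 0.042914178 (HKD/JPY).
Quoted the other way: 1/0.042914178 = 23.3023 JPY per HKD.

23.3023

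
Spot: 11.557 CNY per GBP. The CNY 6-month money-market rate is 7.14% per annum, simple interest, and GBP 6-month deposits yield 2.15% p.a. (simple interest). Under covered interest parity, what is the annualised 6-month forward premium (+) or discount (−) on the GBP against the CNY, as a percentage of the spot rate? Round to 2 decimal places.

T = 6/12 years.
No-arbitrage forward: 11.557 × 1.035700 / 1.010750 = 11.842280 CNY/GBP.
Annualised premium = (F − S)/S × (1/T) = (11.842280 − 11.557)/11.557 ÷ (6/12) = 4.94%.

+4.94%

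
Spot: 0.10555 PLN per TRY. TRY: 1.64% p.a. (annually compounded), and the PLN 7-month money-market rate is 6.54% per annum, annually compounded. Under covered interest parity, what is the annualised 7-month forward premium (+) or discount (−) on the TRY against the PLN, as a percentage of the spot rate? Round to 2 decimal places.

T = 7/12 years.
CIP forward (PLN per TRY) = 0.10555 × 1.0376457/1.0095342 = 0.10848915.
Annualised premium = (F − S)/S × (1/T) = (0.10848915 − 0.10555)/0.10555 ÷ (7/12) = 4.77%.

+4.77%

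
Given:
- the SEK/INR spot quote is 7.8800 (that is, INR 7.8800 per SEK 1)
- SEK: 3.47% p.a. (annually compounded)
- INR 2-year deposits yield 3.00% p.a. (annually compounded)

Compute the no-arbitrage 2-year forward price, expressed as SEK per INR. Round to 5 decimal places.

0.12806

T = 2 years.
INR growth factor: (1 + 0.0300)^2 = 1.060900.
Growth of 1 SEK over T: (1 + 0.0347)^2 = 1.0706041.
CIP: F = S · (grow INR)/(grow SEK) = 7.88 × 1.060900/1.0706041 = 7.808575 INR per SEK.
Quoted the other way: 1/7.808575 = 0.12806 SEK per INR.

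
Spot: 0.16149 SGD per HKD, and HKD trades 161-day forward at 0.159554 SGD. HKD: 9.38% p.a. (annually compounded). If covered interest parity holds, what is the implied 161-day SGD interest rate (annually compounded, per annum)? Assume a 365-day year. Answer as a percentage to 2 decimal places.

6.43%

T = 161/365 years.
By CIP, F/S equals the SGD-to-HKD growth ratio: 0.159554/0.16149 = 0.9880116.
The HKD side grows by (1 + 0.0938)^(161/365) = 1.0403401.
That pins the SGD growth at 1.0278681.
Annualise: 1.0278681^(365/161) − 1 = 0.064297 = 6.43%.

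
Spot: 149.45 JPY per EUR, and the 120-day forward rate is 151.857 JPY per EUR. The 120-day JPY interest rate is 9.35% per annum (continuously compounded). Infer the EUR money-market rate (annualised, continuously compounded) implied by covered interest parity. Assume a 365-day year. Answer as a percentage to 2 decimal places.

T = 120/365 years.
By CIP, F/S equals the JPY-to-EUR growth ratio: 151.857/149.45 = 1.0161057.
JPY growth factor: e^(0.0935×120/365) = 1.0312171.
That pins the EUR growth at 1.0148719.
r = ln(1.0148719)/(120/365) = 0.044902 → 4.49%.

4.49%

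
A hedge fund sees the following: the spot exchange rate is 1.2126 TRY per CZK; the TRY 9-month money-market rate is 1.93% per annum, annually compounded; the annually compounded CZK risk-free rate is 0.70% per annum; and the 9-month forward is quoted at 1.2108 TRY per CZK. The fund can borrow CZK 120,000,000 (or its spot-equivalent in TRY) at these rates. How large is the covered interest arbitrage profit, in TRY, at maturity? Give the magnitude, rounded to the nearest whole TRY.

TRY 1,555,107

T = 9/12 years.
Route A — deposit CZK, sell forward: 120,000,000 × 1.0052454196 × 1.2108 = TRY 146,058,138.49.
Route B — convert at spot, deposit TRY: 120,000,000 × 1.2126 × 1.01444035687 = TRY 147,613,245.21.
The quoted forward undervalues CZK, so borrow CZK, convert to TRY at spot, deposit the TRY at 1.93%, and buy CZK forward at 1.2108 to cover the loan.
The gap between the two covered legs is TRY 1,555,107.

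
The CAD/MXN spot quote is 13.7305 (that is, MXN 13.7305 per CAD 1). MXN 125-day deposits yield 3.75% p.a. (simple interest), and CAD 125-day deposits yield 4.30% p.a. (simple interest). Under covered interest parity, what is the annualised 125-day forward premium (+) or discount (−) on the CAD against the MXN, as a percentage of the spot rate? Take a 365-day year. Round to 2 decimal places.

T = 125/365 years.
CIP forward (MXN per CAD) = 13.7305 × 1.0128425/1.014726 = 13.7050139.
Annualised premium = (F − S)/S × (1/T) = (13.7050139 − 13.7305)/13.7305 ÷ (125/365) = -0.54%.

-0.54%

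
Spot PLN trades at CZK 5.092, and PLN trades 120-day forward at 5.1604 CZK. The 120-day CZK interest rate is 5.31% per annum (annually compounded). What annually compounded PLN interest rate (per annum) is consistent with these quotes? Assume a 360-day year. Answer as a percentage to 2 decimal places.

T = 120/360 years.
CIP gives F = S · g_CZK/g_PLN, so g_CZK/g_PLN = 5.1604/5.092 = 1.0134328.
CZK growth factor: (1 + 0.0531)^(120/360) = 1.0173956.
Hence g_PLN = 1.0039103.
Annualise: 1.0039103^(360/120) − 1 = 0.011777 = 1.18%.

1.18%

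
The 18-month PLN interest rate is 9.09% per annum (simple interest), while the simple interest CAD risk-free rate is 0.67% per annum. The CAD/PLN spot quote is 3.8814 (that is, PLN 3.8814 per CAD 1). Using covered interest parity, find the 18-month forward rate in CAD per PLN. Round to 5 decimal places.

0.22900

T = 18/12 years.
Growth of 1 PLN over T: 1 + 0.0909×18/12 = 1.136350.
CAD growth factor: 1 + 0.0067×18/12 = 1.010050.
So F = 3.8814 × 1.136350 / 1.010050 = 4.366743 (PLN/CAD).
Invert for CAD per PLN: 1 / 4.366743 = 0.22900.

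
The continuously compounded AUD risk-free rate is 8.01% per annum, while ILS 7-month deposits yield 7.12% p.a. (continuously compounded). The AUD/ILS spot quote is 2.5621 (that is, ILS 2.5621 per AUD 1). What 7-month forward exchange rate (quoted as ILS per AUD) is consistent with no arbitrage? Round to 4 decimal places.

2.5488

T = 7/12 years.
Growth of 1 ILS over T: e^(0.0712×7/12) = 1.0424079.
AUD accumulates by e^(0.0801×7/12) = 1.0478338.
CIP: F = S · (grow ILS)/(grow AUD) = 2.5621 × 1.0424079/1.0478338 = 2.548833 ILS per AUD.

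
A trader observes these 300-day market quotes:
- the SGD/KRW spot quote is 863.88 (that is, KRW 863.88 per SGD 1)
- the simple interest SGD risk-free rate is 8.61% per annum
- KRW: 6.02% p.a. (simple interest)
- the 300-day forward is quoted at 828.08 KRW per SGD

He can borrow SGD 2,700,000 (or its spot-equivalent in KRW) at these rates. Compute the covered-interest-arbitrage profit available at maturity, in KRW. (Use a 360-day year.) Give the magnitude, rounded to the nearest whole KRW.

KRW 53,252,748

T = 300/360 years.
Keep in SGD, deliver into the forward: 2,700,000·1.071750·828.08 = KRW 2,396,235,798.00.
Swap to KRW now, deposit: 2,700,000·863.88·1.050166666667 = KRW 2,449,488,546.00.
The quoted forward undervalues SGD, so borrow SGD, convert to KRW at spot, deposit the KRW at 6.02%, and buy SGD forward at 828.08 to cover the loan.
Profit = 2,449,488,546.00 − 2,396,235,798.00 = KRW 53,252,748.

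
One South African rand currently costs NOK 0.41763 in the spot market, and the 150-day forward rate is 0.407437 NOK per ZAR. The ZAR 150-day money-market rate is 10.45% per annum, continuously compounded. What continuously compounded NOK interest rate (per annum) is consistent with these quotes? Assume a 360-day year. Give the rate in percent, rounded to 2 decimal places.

T = 150/360 years.
F/S = 0.407437/0.41763 = 0.9755932 = (growth of NOK) / (growth of ZAR).
The ZAR side grows by e^(0.1045×150/360) = 1.0445035.
That pins the NOK growth at 1.0190105.
Take logs: ln 1.0190105 / (150/360) = 0.045197, so 4.52%.

4.52%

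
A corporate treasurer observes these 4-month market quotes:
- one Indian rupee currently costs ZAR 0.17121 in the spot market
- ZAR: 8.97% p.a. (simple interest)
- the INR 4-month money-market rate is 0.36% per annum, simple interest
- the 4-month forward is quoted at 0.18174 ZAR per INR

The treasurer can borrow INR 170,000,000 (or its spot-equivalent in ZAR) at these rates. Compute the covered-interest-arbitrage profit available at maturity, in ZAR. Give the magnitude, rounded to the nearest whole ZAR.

T = 4/12 years.
Keep in INR, deliver into the forward: 170,000,000·1.001200·0.18174 = ZAR 30,932,874.96.
Swap to ZAR now, deposit: 170,000,000·0.17121·1.029900 = ZAR 29,975,960.43.
The quoted forward overvalues INR, so borrow ZAR, buy INR at spot, deposit the INR at 0.36%, and sell the proceeds forward at 0.18174.
Profit = 30,932,874.96 − 29,975,960.43 = ZAR 956,915.

ZAR 956,915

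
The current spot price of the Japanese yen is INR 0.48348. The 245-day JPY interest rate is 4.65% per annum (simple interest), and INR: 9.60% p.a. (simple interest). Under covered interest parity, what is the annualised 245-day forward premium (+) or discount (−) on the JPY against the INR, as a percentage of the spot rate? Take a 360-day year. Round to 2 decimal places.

+4.80%

T = 245/360 years.
F = S · g_INR/g_JPY = 0.48348 × 1.0653333/1.0316458 = 0.49926762.
Annualised premium = (F − S)/S × (1/T) = (0.49926762 − 0.48348)/0.48348 ÷ (245/360) = 4.80%.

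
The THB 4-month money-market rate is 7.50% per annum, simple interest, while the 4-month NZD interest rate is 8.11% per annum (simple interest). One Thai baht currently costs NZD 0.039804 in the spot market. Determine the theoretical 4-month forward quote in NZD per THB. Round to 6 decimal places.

T = 4/12 years.
Growth of 1 NZD over T: 1 + 0.0811×4/12 = 1.0270333.
THB accumulates by 1 + 0.0750×4/12 = 1.025000.
Forward (NZD per THB) = 0.039804 × 1.0270333 / 1.025000 = 0.03988296.

0.039883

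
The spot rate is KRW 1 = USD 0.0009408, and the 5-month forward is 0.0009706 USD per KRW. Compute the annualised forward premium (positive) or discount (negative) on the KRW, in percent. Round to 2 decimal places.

T = 5/12 years.
(F − S)/S = (0.0009706 − 0.0009408)/0.0009408 = 0.0316752.
Per annum: 0.0316752 / (5/12) = 0.076020 = 7.60%.

+7.60%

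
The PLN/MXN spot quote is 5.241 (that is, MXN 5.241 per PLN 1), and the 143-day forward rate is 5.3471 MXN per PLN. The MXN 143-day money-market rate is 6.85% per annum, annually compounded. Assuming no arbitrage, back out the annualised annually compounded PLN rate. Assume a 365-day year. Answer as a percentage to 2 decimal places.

T = 143/365 years.
F/S = 5.3471/5.241 = 1.0202442 = (growth of MXN) / (growth of PLN).
MXN growth factor: (1 + 0.0685)^(143/365) = 1.0262976.
That pins the PLN growth at 1.0059333.
r = 1.0059333^(365/143) − 1 = 0.015214 → 1.52%.

1.52%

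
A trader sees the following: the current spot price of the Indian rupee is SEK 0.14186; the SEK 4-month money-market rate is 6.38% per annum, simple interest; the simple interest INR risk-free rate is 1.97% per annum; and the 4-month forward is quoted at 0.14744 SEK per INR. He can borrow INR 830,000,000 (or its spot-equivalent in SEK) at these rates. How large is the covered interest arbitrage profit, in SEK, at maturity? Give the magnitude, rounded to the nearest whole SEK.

T = 4/12 years.
Route A — deposit INR, sell forward: 830,000,000 × 1.00656666667 × 0.14744 = SEK 123,178,797.15.
Route B — convert at spot, deposit SEK: 830,000,000 × 0.14186 × 1.02126666667 = SEK 120,247,818.15.
The quoted forward overvalues INR, so borrow SEK, buy INR at spot, deposit the INR at 1.97%, and sell the proceeds forward at 0.14744.
Arbitrage profit = |123,178,797.15 − 120,247,818.15| = SEK 2,930,979.

SEK 2,930,979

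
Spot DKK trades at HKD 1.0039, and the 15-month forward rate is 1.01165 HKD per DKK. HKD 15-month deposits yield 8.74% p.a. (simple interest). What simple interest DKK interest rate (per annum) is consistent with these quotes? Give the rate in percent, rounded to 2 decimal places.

T = 15/12 years.
By CIP, F/S equals the HKD-to-DKK growth ratio: 1.01165/1.0039 = 1.0077199.
HKD growth factor: 1 + 0.0874×15/12 = 1.109250.
Hence g_DKK = 1.1007523.
r = (1.1007523 − 1)/(15/12) = 0.080602 → 8.06%.

8.06%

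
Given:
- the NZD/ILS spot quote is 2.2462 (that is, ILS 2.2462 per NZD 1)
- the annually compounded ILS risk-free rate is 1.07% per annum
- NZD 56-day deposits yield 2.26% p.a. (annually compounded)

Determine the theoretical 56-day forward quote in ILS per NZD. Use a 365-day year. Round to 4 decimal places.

T = 56/365 years.
ILS growth factor: (1 + 0.0107)^(56/365) = 1.0016343.
NZD accumulates by (1 + 0.0226)^(56/365) = 1.0034347.
So F = 2.2462 × 1.0016343 / 1.0034347 = 2.242170 (ILS/NZD).

2.2422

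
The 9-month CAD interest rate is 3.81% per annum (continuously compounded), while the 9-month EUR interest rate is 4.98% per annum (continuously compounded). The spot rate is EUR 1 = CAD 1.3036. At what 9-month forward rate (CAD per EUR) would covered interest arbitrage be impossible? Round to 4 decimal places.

1.2922

T = 9/12 years.
CAD accumulates by e^(0.0381×9/12) = 1.0289872.
Growth of 1 EUR over T: e^(0.0498×9/12) = 1.0380563.
So F = 1.3036 × 1.0289872 / 1.0380563 = 1.292211 (CAD/EUR).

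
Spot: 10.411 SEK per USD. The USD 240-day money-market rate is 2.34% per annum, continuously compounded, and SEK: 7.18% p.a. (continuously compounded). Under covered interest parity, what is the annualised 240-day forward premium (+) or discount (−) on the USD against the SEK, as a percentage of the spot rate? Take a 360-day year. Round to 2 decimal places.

T = 240/360 years.
F = S · g_SEK/g_USD = 10.411 × 1.0490308/1.0157223 = 10.752407.
(F − S)/S ÷ T = (10.752407 − 10.411)/10.411/(240/360) = 0.049189 → 4.92%.

+4.92%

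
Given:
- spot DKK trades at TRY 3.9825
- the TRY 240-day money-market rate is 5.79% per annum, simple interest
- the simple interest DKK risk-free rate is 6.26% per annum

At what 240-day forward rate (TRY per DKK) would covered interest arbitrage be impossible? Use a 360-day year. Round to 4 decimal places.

T = 240/360 years.
TRY accumulates by 1 + 0.0579×240/360 = 1.038600.
DKK growth factor: 1 + 0.0626×240/360 = 1.0417333.
Forward (TRY per DKK) = 3.9825 × 1.038600 / 1.0417333 = 3.970522.

3.9705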